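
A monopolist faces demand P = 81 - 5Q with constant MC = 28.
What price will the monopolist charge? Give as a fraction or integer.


MR = 81 - 10Q
Set MR = MC: 81 - 10Q = 28
Q* = 53/10
Substitute into demand:
P* = 81 - 5*53/10 = 109/2

109/2


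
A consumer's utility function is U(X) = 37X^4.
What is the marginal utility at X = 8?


MU = dU/dX = 37*4*X^(4-1)
MU = 148*X^3
At X = 8:
MU = 148 * 8^3
MU = 148 * 512 = 75776

75776


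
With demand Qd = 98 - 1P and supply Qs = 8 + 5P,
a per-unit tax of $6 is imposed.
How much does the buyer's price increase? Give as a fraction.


With a per-unit tax, the buyer's price increase depends on relative slopes.
Supply slope: d = 5, Demand slope: b = 1
Buyer's price increase = d * tax / (b + d)
= 5 * 6 / (1 + 5)
= 30 / 6 = 5

5


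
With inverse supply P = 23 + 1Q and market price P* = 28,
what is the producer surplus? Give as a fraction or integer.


Minimum supply price (at Q=0): P_min = 23
Quantity supplied at P* = 28:
Q* = (28 - 23)/1 = 5
PS = (1/2) * Q* * (P* - P_min)
PS = (1/2) * 5 * (28 - 23)
PS = (1/2) * 5 * 5 = 25/2

25/2


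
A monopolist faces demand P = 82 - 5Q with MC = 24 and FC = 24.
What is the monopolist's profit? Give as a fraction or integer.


MR = MC: 82 - 10Q = 24
Q* = 29/5
P* = 82 - 5*29/5 = 53
Profit = (P* - MC)*Q* - FC
= (53 - 24)*29/5 - 24
= 29*29/5 - 24
= 841/5 - 24 = 721/5

721/5


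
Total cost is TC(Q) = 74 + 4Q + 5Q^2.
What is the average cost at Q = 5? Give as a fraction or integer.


TC(5) = 74 + 4*5 + 5*5^2
TC(5) = 74 + 20 + 125 = 219
AC = TC/Q = 219/5 = 219/5

219/5


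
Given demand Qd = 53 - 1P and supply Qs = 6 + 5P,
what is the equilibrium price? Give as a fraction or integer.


At equilibrium, Qd = Qs.
53 - 1P = 6 + 5P
53 - 6 = 1P + 5P
47 = 6P
P* = 47/6 = 47/6

47/6


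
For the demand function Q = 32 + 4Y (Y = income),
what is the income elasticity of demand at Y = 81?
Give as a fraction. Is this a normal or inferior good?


dQ/dY = 4
At Y = 81: Q = 32 + 4*81 = 356
Ey = (dQ/dY)(Y/Q) = 4 * 81 / 356 = 81/89
Since Ey > 0, this is a normal good.

81/89 (normal good)


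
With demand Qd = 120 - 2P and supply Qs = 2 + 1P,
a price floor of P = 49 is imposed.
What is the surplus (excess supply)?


At P = 49:
Qd = 120 - 2*49 = 22
Qs = 2 + 1*49 = 51
Surplus = Qs - Qd = 51 - 22 = 29

29


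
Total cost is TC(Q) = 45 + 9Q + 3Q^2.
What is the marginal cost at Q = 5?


MC = dTC/dQ = 9 + 2*3*Q
At Q = 5:
MC = 9 + 6*5
MC = 9 + 30 = 39

39


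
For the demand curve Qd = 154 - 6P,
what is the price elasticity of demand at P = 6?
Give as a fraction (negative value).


dQ/dP = -6
At P = 6: Q = 154 - 6*6 = 118
E = (dQ/dP)(P/Q) = (-6)(6/118) = -18/59

-18/59


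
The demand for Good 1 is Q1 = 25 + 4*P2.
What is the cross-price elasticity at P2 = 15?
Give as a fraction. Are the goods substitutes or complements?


dQ1/dP2 = 4
At P2 = 15: Q1 = 25 + 4*15 = 85
Exy = (dQ1/dP2)(P2/Q1) = 4 * 15 / 85 = 12/17
Since Exy > 0, the goods are substitutes.

12/17 (substitutes)


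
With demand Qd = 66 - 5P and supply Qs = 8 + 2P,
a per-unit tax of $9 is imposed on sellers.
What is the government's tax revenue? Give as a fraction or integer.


With tax on sellers, new supply: Qs' = 8 + 2(P - 9)
= 2P - 10
New equilibrium quantity:
Q_new = 82/7
Tax revenue = tax * Q_new = 9 * 82/7 = 738/7

738/7


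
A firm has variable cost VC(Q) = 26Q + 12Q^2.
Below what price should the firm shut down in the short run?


AVC(Q) = VC(Q)/Q = 26 + 12Q
AVC is increasing in Q, so minimum AVC is at Q -> 0+.
Min AVC = 26
The firm should shut down if P < 26.

26


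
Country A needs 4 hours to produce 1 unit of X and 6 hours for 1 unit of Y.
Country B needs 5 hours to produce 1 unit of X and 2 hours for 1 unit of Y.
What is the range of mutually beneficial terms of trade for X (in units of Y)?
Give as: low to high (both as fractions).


Opportunity cost of X for Country A = hours_X / hours_Y = 4/6 = 2/3 units of Y
Opportunity cost of X for Country B = hours_X / hours_Y = 5/2 = 5/2 units of Y
Terms of trade must be between the two opportunity costs.
Range: 2/3 to 5/2

2/3 to 5/2


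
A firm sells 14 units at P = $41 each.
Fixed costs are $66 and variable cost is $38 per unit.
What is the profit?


Total Revenue = P * Q = 41 * 14 = $574
Total Cost = FC + VC*Q = 66 + 38*14 = $598
Profit = TR - TC = 574 - 598 = $-24

$-24


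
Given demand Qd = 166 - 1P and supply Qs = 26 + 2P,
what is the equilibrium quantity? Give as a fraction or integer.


First find equilibrium price:
166 - 1P = 26 + 2P
P* = 140/3 = 140/3
Then substitute into demand:
Q* = 166 - 1 * 140/3 = 358/3

358/3


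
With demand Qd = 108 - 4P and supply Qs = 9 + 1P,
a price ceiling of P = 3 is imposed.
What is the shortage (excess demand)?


At P = 3:
Qd = 108 - 4*3 = 96
Qs = 9 + 1*3 = 12
Shortage = Qd - Qs = 96 - 12 = 84

84


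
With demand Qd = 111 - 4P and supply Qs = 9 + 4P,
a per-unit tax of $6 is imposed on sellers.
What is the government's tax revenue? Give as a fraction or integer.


With tax on sellers, new supply: Qs' = 9 + 4(P - 6)
= 4P - 15
New equilibrium quantity:
Q_new = 48
Tax revenue = tax * Q_new = 6 * 48 = 288

288


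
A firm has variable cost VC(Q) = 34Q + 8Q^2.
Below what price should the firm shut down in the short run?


AVC(Q) = VC(Q)/Q = 34 + 8Q
AVC is increasing in Q, so minimum AVC is at Q -> 0+.
Min AVC = 34
The firm should shut down if P < 34.

34


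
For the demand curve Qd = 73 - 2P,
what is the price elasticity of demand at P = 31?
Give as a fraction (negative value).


dQ/dP = -2
At P = 31: Q = 73 - 2*31 = 11
E = (dQ/dP)(P/Q) = (-2)(31/11) = -62/11

-62/11


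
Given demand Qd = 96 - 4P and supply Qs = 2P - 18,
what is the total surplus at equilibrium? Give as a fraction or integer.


Find equilibrium: 96 - 4P = 2P - 18
96 + 18 = 6P
P* = 114/6 = 19
Q* = 2*19 - 18 = 20
Inverse demand: P = 24 - Q/4, so P_max = 24
Inverse supply: P = 9 + Q/2, so P_min = 9
CS = (1/2) * 20 * (24 - 19) = 50
PS = (1/2) * 20 * (19 - 9) = 100
TS = CS + PS = 50 + 100 = 150

150


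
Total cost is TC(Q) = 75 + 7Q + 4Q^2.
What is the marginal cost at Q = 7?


MC = dTC/dQ = 7 + 2*4*Q
At Q = 7:
MC = 7 + 8*7
MC = 7 + 56 = 63

63


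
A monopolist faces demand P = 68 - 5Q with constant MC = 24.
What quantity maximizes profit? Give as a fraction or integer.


TR = P*Q = (68 - 5Q)Q = 68Q - 5Q^2
MR = dTR/dQ = 68 - 10Q
Set MR = MC:
68 - 10Q = 24
44 = 10Q
Q* = 44/10 = 22/5

22/5


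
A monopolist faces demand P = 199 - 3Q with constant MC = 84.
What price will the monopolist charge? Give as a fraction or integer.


MR = 199 - 6Q
Set MR = MC: 199 - 6Q = 84
Q* = 115/6
Substitute into demand:
P* = 199 - 3*115/6 = 283/2

283/2


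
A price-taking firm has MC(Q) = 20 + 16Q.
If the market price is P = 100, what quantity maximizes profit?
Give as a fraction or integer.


In perfect competition, profit is maximized where P = MC.
100 = 20 + 16Q
80 = 16Q
Q* = 80/16 = 5

5


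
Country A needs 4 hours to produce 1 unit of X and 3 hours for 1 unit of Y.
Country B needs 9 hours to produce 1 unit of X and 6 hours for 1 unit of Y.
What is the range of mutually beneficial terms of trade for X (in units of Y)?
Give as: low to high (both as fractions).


Opportunity cost of X for Country A = hours_X / hours_Y = 4/3 = 4/3 units of Y
Opportunity cost of X for Country B = hours_X / hours_Y = 9/6 = 3/2 units of Y
Terms of trade must be between the two opportunity costs.
Range: 4/3 to 3/2

4/3 to 3/2


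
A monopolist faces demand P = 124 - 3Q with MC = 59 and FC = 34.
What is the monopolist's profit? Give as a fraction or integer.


MR = MC: 124 - 6Q = 59
Q* = 65/6
P* = 124 - 3*65/6 = 183/2
Profit = (P* - MC)*Q* - FC
= (183/2 - 59)*65/6 - 34
= 65/2*65/6 - 34
= 4225/12 - 34 = 3817/12

3817/12


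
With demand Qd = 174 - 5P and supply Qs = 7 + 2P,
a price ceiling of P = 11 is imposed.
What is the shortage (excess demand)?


At P = 11:
Qd = 174 - 5*11 = 119
Qs = 7 + 2*11 = 29
Shortage = Qd - Qs = 119 - 29 = 90

90


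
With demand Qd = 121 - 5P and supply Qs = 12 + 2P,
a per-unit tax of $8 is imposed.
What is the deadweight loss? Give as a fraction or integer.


Pre-tax equilibrium quantity: Q* = 302/7
Post-tax equilibrium quantity: Q_tax = 222/7
Reduction in quantity: Q* - Q_tax = 80/7
DWL = (1/2) * tax * (Q* - Q_tax)
DWL = (1/2) * 8 * 80/7 = 320/7

320/7


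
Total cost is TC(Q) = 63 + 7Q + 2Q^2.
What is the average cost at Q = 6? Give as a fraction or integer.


TC(6) = 63 + 7*6 + 2*6^2
TC(6) = 63 + 42 + 72 = 177
AC = TC/Q = 177/6 = 59/2

59/2


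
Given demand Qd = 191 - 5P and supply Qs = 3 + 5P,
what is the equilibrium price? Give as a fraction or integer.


At equilibrium, Qd = Qs.
191 - 5P = 3 + 5P
191 - 3 = 5P + 5P
188 = 10P
P* = 188/10 = 94/5

94/5


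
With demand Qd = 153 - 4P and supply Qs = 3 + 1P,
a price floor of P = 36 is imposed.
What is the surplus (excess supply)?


At P = 36:
Qd = 153 - 4*36 = 9
Qs = 3 + 1*36 = 39
Surplus = Qs - Qd = 39 - 9 = 30

30


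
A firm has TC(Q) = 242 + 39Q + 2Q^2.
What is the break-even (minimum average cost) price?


AC(Q) = 242/Q + 39 + 2Q
To minimize: dAC/dQ = -242/Q^2 + 2 = 0
Q^2 = 242/2 = 121
Q* = 11
Min AC = 242/11 + 39 + 2*11
Min AC = 22 + 39 + 22 = 83

83


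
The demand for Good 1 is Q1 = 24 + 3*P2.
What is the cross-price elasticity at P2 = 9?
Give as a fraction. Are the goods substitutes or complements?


dQ1/dP2 = 3
At P2 = 9: Q1 = 24 + 3*9 = 51
Exy = (dQ1/dP2)(P2/Q1) = 3 * 9 / 51 = 9/17
Since Exy > 0, the goods are substitutes.

9/17 (substitutes)


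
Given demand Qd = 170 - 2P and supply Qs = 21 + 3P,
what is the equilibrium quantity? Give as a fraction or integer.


First find equilibrium price:
170 - 2P = 21 + 3P
P* = 149/5 = 149/5
Then substitute into demand:
Q* = 170 - 2 * 149/5 = 552/5

552/5


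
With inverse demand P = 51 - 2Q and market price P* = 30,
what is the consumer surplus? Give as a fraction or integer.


Maximum willingness to pay (at Q=0): P_max = 51
Quantity demanded at P* = 30:
Q* = (51 - 30)/2 = 21/2
CS = (1/2) * Q* * (P_max - P*)
CS = (1/2) * 21/2 * (51 - 30)
CS = (1/2) * 21/2 * 21 = 441/4

441/4


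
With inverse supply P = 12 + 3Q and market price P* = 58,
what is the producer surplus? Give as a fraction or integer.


Minimum supply price (at Q=0): P_min = 12
Quantity supplied at P* = 58:
Q* = (58 - 12)/3 = 46/3
PS = (1/2) * Q* * (P* - P_min)
PS = (1/2) * 46/3 * (58 - 12)
PS = (1/2) * 46/3 * 46 = 1058/3

1058/3


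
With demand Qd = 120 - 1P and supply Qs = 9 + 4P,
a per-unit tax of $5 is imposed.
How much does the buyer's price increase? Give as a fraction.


With a per-unit tax, the buyer's price increase depends on relative slopes.
Supply slope: d = 4, Demand slope: b = 1
Buyer's price increase = d * tax / (b + d)
= 4 * 5 / (1 + 4)
= 20 / 5 = 4

4


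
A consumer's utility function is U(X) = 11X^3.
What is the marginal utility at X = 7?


MU = dU/dX = 11*3*X^(3-1)
MU = 33*X^2
At X = 7:
MU = 33 * 7^2
MU = 33 * 49 = 1617

1617


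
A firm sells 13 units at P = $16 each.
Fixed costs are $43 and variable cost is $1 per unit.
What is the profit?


Total Revenue = P * Q = 16 * 13 = $208
Total Cost = FC + VC*Q = 43 + 1*13 = $56
Profit = TR - TC = 208 - 56 = $152

$152


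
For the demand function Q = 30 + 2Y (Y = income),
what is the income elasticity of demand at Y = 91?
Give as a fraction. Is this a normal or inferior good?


dQ/dY = 2
At Y = 91: Q = 30 + 2*91 = 212
Ey = (dQ/dY)(Y/Q) = 2 * 91 / 212 = 91/106
Since Ey > 0, this is a normal good.

91/106 (normal good)


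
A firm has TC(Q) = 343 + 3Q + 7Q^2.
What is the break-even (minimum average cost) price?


AC(Q) = 343/Q + 3 + 7Q
To minimize: dAC/dQ = -343/Q^2 + 7 = 0
Q^2 = 343/7 = 49
Q* = 7
Min AC = 343/7 + 3 + 7*7
Min AC = 49 + 3 + 49 = 101

101


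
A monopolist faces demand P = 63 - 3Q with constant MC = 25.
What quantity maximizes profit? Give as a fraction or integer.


TR = P*Q = (63 - 3Q)Q = 63Q - 3Q^2
MR = dTR/dQ = 63 - 6Q
Set MR = MC:
63 - 6Q = 25
38 = 6Q
Q* = 38/6 = 19/3

19/3


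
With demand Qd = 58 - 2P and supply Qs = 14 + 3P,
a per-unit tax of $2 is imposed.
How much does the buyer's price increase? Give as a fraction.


With a per-unit tax, the buyer's price increase depends on relative slopes.
Supply slope: d = 3, Demand slope: b = 2
Buyer's price increase = d * tax / (b + d)
= 3 * 2 / (2 + 3)
= 6 / 5 = 6/5

6/5


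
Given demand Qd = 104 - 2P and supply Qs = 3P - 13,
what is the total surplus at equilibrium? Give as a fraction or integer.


Find equilibrium: 104 - 2P = 3P - 13
104 + 13 = 5P
P* = 117/5 = 117/5
Q* = 3*117/5 - 13 = 286/5
Inverse demand: P = 52 - Q/2, so P_max = 52
Inverse supply: P = 13/3 + Q/3, so P_min = 13/3
CS = (1/2) * 286/5 * (52 - 117/5) = 20449/25
PS = (1/2) * 286/5 * (117/5 - 13/3) = 40898/75
TS = CS + PS = 20449/25 + 40898/75 = 20449/15

20449/15


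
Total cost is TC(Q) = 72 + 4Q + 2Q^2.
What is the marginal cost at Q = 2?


MC = dTC/dQ = 4 + 2*2*Q
At Q = 2:
MC = 4 + 4*2
MC = 4 + 8 = 12

12


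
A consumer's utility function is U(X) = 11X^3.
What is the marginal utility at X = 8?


MU = dU/dX = 11*3*X^(3-1)
MU = 33*X^2
At X = 8:
MU = 33 * 8^2
MU = 33 * 64 = 2112

2112


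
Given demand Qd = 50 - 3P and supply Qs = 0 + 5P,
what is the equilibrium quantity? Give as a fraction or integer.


First find equilibrium price:
50 - 3P = 0 + 5P
P* = 50/8 = 25/4
Then substitute into demand:
Q* = 50 - 3 * 25/4 = 125/4

125/4


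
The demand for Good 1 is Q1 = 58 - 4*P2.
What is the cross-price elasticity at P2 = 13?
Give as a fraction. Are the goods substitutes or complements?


dQ1/dP2 = -4
At P2 = 13: Q1 = 58 - 4*13 = 6
Exy = (dQ1/dP2)(P2/Q1) = -4 * 13 / 6 = -26/3
Since Exy < 0, the goods are complements.

-26/3 (complements)


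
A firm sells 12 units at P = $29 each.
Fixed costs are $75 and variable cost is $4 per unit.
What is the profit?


Total Revenue = P * Q = 29 * 12 = $348
Total Cost = FC + VC*Q = 75 + 4*12 = $123
Profit = TR - TC = 348 - 123 = $225

$225


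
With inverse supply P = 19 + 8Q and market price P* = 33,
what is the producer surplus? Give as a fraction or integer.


Minimum supply price (at Q=0): P_min = 19
Quantity supplied at P* = 33:
Q* = (33 - 19)/8 = 7/4
PS = (1/2) * Q* * (P* - P_min)
PS = (1/2) * 7/4 * (33 - 19)
PS = (1/2) * 7/4 * 14 = 49/4

49/4


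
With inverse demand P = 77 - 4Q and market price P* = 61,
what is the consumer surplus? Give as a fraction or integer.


Maximum willingness to pay (at Q=0): P_max = 77
Quantity demanded at P* = 61:
Q* = (77 - 61)/4 = 4
CS = (1/2) * Q* * (P_max - P*)
CS = (1/2) * 4 * (77 - 61)
CS = (1/2) * 4 * 16 = 32

32


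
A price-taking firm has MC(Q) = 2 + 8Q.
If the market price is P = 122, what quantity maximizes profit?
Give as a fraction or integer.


In perfect competition, profit is maximized where P = MC.
122 = 2 + 8Q
120 = 8Q
Q* = 120/8 = 15

15


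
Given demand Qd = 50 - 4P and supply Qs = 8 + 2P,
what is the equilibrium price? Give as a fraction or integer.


At equilibrium, Qd = Qs.
50 - 4P = 8 + 2P
50 - 8 = 4P + 2P
42 = 6P
P* = 42/6 = 7

7


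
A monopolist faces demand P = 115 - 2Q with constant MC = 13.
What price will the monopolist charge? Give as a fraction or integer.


MR = 115 - 4Q
Set MR = MC: 115 - 4Q = 13
Q* = 51/2
Substitute into demand:
P* = 115 - 2*51/2 = 64

64


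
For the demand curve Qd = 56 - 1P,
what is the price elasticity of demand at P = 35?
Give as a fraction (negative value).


dQ/dP = -1
At P = 35: Q = 56 - 1*35 = 21
E = (dQ/dP)(P/Q) = (-1)(35/21) = -5/3

-5/3


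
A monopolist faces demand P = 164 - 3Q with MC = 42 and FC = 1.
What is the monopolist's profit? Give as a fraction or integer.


MR = MC: 164 - 6Q = 42
Q* = 61/3
P* = 164 - 3*61/3 = 103
Profit = (P* - MC)*Q* - FC
= (103 - 42)*61/3 - 1
= 61*61/3 - 1
= 3721/3 - 1 = 3718/3

3718/3


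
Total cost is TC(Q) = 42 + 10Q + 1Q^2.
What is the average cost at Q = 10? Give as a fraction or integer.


TC(10) = 42 + 10*10 + 1*10^2
TC(10) = 42 + 100 + 100 = 242
AC = TC/Q = 242/10 = 121/5

121/5


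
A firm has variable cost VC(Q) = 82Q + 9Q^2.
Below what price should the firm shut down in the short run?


AVC(Q) = VC(Q)/Q = 82 + 9Q
AVC is increasing in Q, so minimum AVC is at Q -> 0+.
Min AVC = 82
The firm should shut down if P < 82.

82


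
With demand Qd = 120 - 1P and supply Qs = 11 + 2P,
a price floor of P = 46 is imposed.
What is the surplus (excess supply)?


At P = 46:
Qd = 120 - 1*46 = 74
Qs = 11 + 2*46 = 103
Surplus = Qs - Qd = 103 - 74 = 29

29


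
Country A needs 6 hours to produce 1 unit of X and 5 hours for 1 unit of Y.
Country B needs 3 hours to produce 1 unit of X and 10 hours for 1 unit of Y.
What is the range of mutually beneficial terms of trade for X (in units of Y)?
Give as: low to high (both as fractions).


Opportunity cost of X for Country A = hours_X / hours_Y = 6/5 = 6/5 units of Y
Opportunity cost of X for Country B = hours_X / hours_Y = 3/10 = 3/10 units of Y
Terms of trade must be between the two opportunity costs.
Range: 3/10 to 6/5

3/10 to 6/5


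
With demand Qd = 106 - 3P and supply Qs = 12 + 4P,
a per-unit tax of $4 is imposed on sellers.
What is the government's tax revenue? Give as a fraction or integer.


With tax on sellers, new supply: Qs' = 12 + 4(P - 4)
= 4P - 4
New equilibrium quantity:
Q_new = 412/7
Tax revenue = tax * Q_new = 4 * 412/7 = 1648/7

1648/7


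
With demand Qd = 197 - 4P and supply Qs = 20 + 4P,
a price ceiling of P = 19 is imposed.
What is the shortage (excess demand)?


At P = 19:
Qd = 197 - 4*19 = 121
Qs = 20 + 4*19 = 96
Shortage = Qd - Qs = 121 - 96 = 25

25


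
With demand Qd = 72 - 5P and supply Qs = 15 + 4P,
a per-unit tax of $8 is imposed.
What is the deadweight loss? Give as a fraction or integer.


Pre-tax equilibrium quantity: Q* = 121/3
Post-tax equilibrium quantity: Q_tax = 203/9
Reduction in quantity: Q* - Q_tax = 160/9
DWL = (1/2) * tax * (Q* - Q_tax)
DWL = (1/2) * 8 * 160/9 = 640/9

640/9


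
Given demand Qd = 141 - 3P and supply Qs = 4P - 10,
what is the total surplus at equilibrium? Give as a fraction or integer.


Find equilibrium: 141 - 3P = 4P - 10
141 + 10 = 7P
P* = 151/7 = 151/7
Q* = 4*151/7 - 10 = 534/7
Inverse demand: P = 47 - Q/3, so P_max = 47
Inverse supply: P = 5/2 + Q/4, so P_min = 5/2
CS = (1/2) * 534/7 * (47 - 151/7) = 47526/49
PS = (1/2) * 534/7 * (151/7 - 5/2) = 71289/98
TS = CS + PS = 47526/49 + 71289/98 = 23763/14

23763/14


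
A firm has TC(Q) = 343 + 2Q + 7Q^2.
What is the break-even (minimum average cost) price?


AC(Q) = 343/Q + 2 + 7Q
To minimize: dAC/dQ = -343/Q^2 + 7 = 0
Q^2 = 343/7 = 49
Q* = 7
Min AC = 343/7 + 2 + 7*7
Min AC = 49 + 2 + 49 = 100

100


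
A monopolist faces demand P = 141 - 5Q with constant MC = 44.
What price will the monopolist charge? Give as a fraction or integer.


MR = 141 - 10Q
Set MR = MC: 141 - 10Q = 44
Q* = 97/10
Substitute into demand:
P* = 141 - 5*97/10 = 185/2

185/2


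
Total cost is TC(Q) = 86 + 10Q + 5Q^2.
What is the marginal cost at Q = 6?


MC = dTC/dQ = 10 + 2*5*Q
At Q = 6:
MC = 10 + 10*6
MC = 10 + 60 = 70

70


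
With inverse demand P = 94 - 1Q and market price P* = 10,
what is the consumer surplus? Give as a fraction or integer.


Maximum willingness to pay (at Q=0): P_max = 94
Quantity demanded at P* = 10:
Q* = (94 - 10)/1 = 84
CS = (1/2) * Q* * (P_max - P*)
CS = (1/2) * 84 * (94 - 10)
CS = (1/2) * 84 * 84 = 3528

3528


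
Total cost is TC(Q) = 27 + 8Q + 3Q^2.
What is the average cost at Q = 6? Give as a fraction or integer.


TC(6) = 27 + 8*6 + 3*6^2
TC(6) = 27 + 48 + 108 = 183
AC = TC/Q = 183/6 = 61/2

61/2


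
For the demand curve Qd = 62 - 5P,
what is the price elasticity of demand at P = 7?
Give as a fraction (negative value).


dQ/dP = -5
At P = 7: Q = 62 - 5*7 = 27
E = (dQ/dP)(P/Q) = (-5)(7/27) = -35/27

-35/27


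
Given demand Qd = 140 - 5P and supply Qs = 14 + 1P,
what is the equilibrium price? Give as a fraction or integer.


At equilibrium, Qd = Qs.
140 - 5P = 14 + 1P
140 - 14 = 5P + 1P
126 = 6P
P* = 126/6 = 21

21


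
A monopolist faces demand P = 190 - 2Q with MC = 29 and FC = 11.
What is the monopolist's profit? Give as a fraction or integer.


MR = MC: 190 - 4Q = 29
Q* = 161/4
P* = 190 - 2*161/4 = 219/2
Profit = (P* - MC)*Q* - FC
= (219/2 - 29)*161/4 - 11
= 161/2*161/4 - 11
= 25921/8 - 11 = 25833/8

25833/8


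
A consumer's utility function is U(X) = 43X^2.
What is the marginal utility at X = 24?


MU = dU/dX = 43*2*X^(2-1)
MU = 86*X^1
At X = 24:
MU = 86 * 24^1
MU = 86 * 24 = 2064

2064


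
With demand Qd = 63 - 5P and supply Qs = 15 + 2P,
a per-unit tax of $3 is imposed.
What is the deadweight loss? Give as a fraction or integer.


Pre-tax equilibrium quantity: Q* = 201/7
Post-tax equilibrium quantity: Q_tax = 171/7
Reduction in quantity: Q* - Q_tax = 30/7
DWL = (1/2) * tax * (Q* - Q_tax)
DWL = (1/2) * 3 * 30/7 = 45/7

45/7


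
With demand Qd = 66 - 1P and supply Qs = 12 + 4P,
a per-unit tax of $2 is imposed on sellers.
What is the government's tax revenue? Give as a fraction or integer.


With tax on sellers, new supply: Qs' = 12 + 4(P - 2)
= 4 + 4P
New equilibrium quantity:
Q_new = 268/5
Tax revenue = tax * Q_new = 2 * 268/5 = 536/5

536/5


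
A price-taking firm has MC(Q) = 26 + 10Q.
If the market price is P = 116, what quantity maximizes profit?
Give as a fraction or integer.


In perfect competition, profit is maximized where P = MC.
116 = 26 + 10Q
90 = 10Q
Q* = 90/10 = 9

9


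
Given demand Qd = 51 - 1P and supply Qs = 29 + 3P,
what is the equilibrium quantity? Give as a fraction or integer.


First find equilibrium price:
51 - 1P = 29 + 3P
P* = 22/4 = 11/2
Then substitute into demand:
Q* = 51 - 1 * 11/2 = 91/2

91/2


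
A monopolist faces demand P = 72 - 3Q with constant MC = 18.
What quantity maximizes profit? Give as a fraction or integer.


TR = P*Q = (72 - 3Q)Q = 72Q - 3Q^2
MR = dTR/dQ = 72 - 6Q
Set MR = MC:
72 - 6Q = 18
54 = 6Q
Q* = 54/6 = 9

9


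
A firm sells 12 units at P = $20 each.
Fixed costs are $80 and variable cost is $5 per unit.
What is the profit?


Total Revenue = P * Q = 20 * 12 = $240
Total Cost = FC + VC*Q = 80 + 5*12 = $140
Profit = TR - TC = 240 - 140 = $100

$100


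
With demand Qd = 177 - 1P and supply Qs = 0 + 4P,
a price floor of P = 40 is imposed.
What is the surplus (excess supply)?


At P = 40:
Qd = 177 - 1*40 = 137
Qs = 0 + 4*40 = 160
Surplus = Qs - Qd = 160 - 137 = 23

23


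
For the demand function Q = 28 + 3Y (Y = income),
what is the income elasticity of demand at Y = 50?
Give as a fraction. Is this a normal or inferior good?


dQ/dY = 3
At Y = 50: Q = 28 + 3*50 = 178
Ey = (dQ/dY)(Y/Q) = 3 * 50 / 178 = 75/89
Since Ey > 0, this is a normal good.

75/89 (normal good)


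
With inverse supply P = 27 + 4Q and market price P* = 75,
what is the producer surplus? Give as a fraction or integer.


Minimum supply price (at Q=0): P_min = 27
Quantity supplied at P* = 75:
Q* = (75 - 27)/4 = 12
PS = (1/2) * Q* * (P* - P_min)
PS = (1/2) * 12 * (75 - 27)
PS = (1/2) * 12 * 48 = 288

288


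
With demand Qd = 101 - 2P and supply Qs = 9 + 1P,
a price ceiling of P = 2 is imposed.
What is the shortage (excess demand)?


At P = 2:
Qd = 101 - 2*2 = 97
Qs = 9 + 1*2 = 11
Shortage = Qd - Qs = 97 - 11 = 86

86


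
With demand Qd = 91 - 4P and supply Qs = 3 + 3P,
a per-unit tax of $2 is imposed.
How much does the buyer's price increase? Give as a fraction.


With a per-unit tax, the buyer's price increase depends on relative slopes.
Supply slope: d = 3, Demand slope: b = 4
Buyer's price increase = d * tax / (b + d)
= 3 * 2 / (4 + 3)
= 6 / 7 = 6/7

6/7


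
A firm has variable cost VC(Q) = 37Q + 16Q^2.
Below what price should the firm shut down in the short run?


AVC(Q) = VC(Q)/Q = 37 + 16Q
AVC is increasing in Q, so minimum AVC is at Q -> 0+.
Min AVC = 37
The firm should shut down if P < 37.

37


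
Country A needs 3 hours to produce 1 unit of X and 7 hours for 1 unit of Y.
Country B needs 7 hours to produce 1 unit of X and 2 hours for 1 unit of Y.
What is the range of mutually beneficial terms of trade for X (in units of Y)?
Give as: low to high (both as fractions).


Opportunity cost of X for Country A = hours_X / hours_Y = 3/7 = 3/7 units of Y
Opportunity cost of X for Country B = hours_X / hours_Y = 7/2 = 7/2 units of Y
Terms of trade must be between the two opportunity costs.
Range: 3/7 to 7/2

3/7 to 7/2


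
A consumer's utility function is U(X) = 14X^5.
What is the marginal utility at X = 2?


MU = dU/dX = 14*5*X^(5-1)
MU = 70*X^4
At X = 2:
MU = 70 * 2^4
MU = 70 * 16 = 1120

1120


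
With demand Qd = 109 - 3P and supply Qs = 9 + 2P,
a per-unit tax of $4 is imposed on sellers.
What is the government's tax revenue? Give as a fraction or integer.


With tax on sellers, new supply: Qs' = 9 + 2(P - 4)
= 1 + 2P
New equilibrium quantity:
Q_new = 221/5
Tax revenue = tax * Q_new = 4 * 221/5 = 884/5

884/5


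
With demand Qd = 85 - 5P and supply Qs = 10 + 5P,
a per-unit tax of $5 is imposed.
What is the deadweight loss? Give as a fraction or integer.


Pre-tax equilibrium quantity: Q* = 95/2
Post-tax equilibrium quantity: Q_tax = 35
Reduction in quantity: Q* - Q_tax = 25/2
DWL = (1/2) * tax * (Q* - Q_tax)
DWL = (1/2) * 5 * 25/2 = 125/4

125/4


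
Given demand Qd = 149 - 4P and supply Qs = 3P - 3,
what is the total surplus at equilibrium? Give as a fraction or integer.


Find equilibrium: 149 - 4P = 3P - 3
149 + 3 = 7P
P* = 152/7 = 152/7
Q* = 3*152/7 - 3 = 435/7
Inverse demand: P = 149/4 - Q/4, so P_max = 149/4
Inverse supply: P = 1 + Q/3, so P_min = 1
CS = (1/2) * 435/7 * (149/4 - 152/7) = 189225/392
PS = (1/2) * 435/7 * (152/7 - 1) = 63075/98
TS = CS + PS = 189225/392 + 63075/98 = 63075/56

63075/56


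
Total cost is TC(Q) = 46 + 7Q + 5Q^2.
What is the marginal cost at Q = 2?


MC = dTC/dQ = 7 + 2*5*Q
At Q = 2:
MC = 7 + 10*2
MC = 7 + 20 = 27

27


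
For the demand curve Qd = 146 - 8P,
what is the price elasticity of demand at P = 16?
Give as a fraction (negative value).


dQ/dP = -8
At P = 16: Q = 146 - 8*16 = 18
E = (dQ/dP)(P/Q) = (-8)(16/18) = -64/9

-64/9


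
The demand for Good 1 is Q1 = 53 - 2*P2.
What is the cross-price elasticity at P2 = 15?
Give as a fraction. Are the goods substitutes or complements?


dQ1/dP2 = -2
At P2 = 15: Q1 = 53 - 2*15 = 23
Exy = (dQ1/dP2)(P2/Q1) = -2 * 15 / 23 = -30/23
Since Exy < 0, the goods are complements.

-30/23 (complements)


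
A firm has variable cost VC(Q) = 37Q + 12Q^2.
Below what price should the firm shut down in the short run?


AVC(Q) = VC(Q)/Q = 37 + 12Q
AVC is increasing in Q, so minimum AVC is at Q -> 0+.
Min AVC = 37
The firm should shut down if P < 37.

37


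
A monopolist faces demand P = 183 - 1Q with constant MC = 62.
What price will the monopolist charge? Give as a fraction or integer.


MR = 183 - 2Q
Set MR = MC: 183 - 2Q = 62
Q* = 121/2
Substitute into demand:
P* = 183 - 1*121/2 = 245/2

245/2


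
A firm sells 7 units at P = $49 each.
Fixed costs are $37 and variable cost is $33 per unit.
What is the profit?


Total Revenue = P * Q = 49 * 7 = $343
Total Cost = FC + VC*Q = 37 + 33*7 = $268
Profit = TR - TC = 343 - 268 = $75

$75


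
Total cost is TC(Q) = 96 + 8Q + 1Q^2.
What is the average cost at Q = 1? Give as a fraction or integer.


TC(1) = 96 + 8*1 + 1*1^2
TC(1) = 96 + 8 + 1 = 105
AC = TC/Q = 105/1 = 105

105


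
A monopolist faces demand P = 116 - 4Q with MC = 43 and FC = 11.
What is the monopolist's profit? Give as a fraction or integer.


MR = MC: 116 - 8Q = 43
Q* = 73/8
P* = 116 - 4*73/8 = 159/2
Profit = (P* - MC)*Q* - FC
= (159/2 - 43)*73/8 - 11
= 73/2*73/8 - 11
= 5329/16 - 11 = 5153/16

5153/16


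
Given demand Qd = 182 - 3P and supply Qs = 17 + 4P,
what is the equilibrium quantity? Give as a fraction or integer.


First find equilibrium price:
182 - 3P = 17 + 4P
P* = 165/7 = 165/7
Then substitute into demand:
Q* = 182 - 3 * 165/7 = 779/7

779/7


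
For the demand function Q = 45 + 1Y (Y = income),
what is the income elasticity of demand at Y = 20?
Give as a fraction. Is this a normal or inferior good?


dQ/dY = 1
At Y = 20: Q = 45 + 1*20 = 65
Ey = (dQ/dY)(Y/Q) = 1 * 20 / 65 = 4/13
Since Ey > 0, this is a normal good.

4/13 (normal good)


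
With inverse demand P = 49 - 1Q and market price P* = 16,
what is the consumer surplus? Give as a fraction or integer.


Maximum willingness to pay (at Q=0): P_max = 49
Quantity demanded at P* = 16:
Q* = (49 - 16)/1 = 33
CS = (1/2) * Q* * (P_max - P*)
CS = (1/2) * 33 * (49 - 16)
CS = (1/2) * 33 * 33 = 1089/2

1089/2


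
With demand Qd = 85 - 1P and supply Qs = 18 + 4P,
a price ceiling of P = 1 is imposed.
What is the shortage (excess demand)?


At P = 1:
Qd = 85 - 1*1 = 84
Qs = 18 + 4*1 = 22
Shortage = Qd - Qs = 84 - 22 = 62

62


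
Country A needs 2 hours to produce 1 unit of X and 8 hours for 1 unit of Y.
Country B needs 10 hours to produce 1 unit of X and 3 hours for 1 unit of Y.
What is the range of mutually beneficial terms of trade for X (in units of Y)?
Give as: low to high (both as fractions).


Opportunity cost of X for Country A = hours_X / hours_Y = 2/8 = 1/4 units of Y
Opportunity cost of X for Country B = hours_X / hours_Y = 10/3 = 10/3 units of Y
Terms of trade must be between the two opportunity costs.
Range: 1/4 to 10/3

1/4 to 10/3


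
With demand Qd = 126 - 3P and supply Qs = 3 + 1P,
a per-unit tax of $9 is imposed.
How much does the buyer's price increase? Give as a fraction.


With a per-unit tax, the buyer's price increase depends on relative slopes.
Supply slope: d = 1, Demand slope: b = 3
Buyer's price increase = d * tax / (b + d)
= 1 * 9 / (3 + 1)
= 9 / 4 = 9/4

9/4


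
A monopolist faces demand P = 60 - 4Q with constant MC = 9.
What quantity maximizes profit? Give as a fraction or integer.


TR = P*Q = (60 - 4Q)Q = 60Q - 4Q^2
MR = dTR/dQ = 60 - 8Q
Set MR = MC:
60 - 8Q = 9
51 = 8Q
Q* = 51/8 = 51/8

51/8


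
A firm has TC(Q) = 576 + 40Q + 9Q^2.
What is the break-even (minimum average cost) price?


AC(Q) = 576/Q + 40 + 9Q
To minimize: dAC/dQ = -576/Q^2 + 9 = 0
Q^2 = 576/9 = 64
Q* = 8
Min AC = 576/8 + 40 + 9*8
Min AC = 72 + 40 + 72 = 184

184


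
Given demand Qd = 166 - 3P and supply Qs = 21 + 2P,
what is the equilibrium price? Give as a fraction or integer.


At equilibrium, Qd = Qs.
166 - 3P = 21 + 2P
166 - 21 = 3P + 2P
145 = 5P
P* = 145/5 = 29

29


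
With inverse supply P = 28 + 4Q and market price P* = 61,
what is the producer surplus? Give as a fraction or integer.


Minimum supply price (at Q=0): P_min = 28
Quantity supplied at P* = 61:
Q* = (61 - 28)/4 = 33/4
PS = (1/2) * Q* * (P* - P_min)
PS = (1/2) * 33/4 * (61 - 28)
PS = (1/2) * 33/4 * 33 = 1089/8

1089/8


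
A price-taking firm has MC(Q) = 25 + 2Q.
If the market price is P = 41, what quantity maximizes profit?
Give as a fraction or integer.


In perfect competition, profit is maximized where P = MC.
41 = 25 + 2Q
16 = 2Q
Q* = 16/2 = 8

8


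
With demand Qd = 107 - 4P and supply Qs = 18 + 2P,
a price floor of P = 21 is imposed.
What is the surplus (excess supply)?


At P = 21:
Qd = 107 - 4*21 = 23
Qs = 18 + 2*21 = 60
Surplus = Qs - Qd = 60 - 23 = 37

37


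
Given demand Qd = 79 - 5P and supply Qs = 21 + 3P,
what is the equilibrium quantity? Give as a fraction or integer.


First find equilibrium price:
79 - 5P = 21 + 3P
P* = 58/8 = 29/4
Then substitute into demand:
Q* = 79 - 5 * 29/4 = 171/4

171/4


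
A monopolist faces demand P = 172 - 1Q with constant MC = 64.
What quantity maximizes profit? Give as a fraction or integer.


TR = P*Q = (172 - 1Q)Q = 172Q - 1Q^2
MR = dTR/dQ = 172 - 2Q
Set MR = MC:
172 - 2Q = 64
108 = 2Q
Q* = 108/2 = 54

54


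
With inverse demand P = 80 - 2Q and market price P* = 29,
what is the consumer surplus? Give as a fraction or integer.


Maximum willingness to pay (at Q=0): P_max = 80
Quantity demanded at P* = 29:
Q* = (80 - 29)/2 = 51/2
CS = (1/2) * Q* * (P_max - P*)
CS = (1/2) * 51/2 * (80 - 29)
CS = (1/2) * 51/2 * 51 = 2601/4

2601/4


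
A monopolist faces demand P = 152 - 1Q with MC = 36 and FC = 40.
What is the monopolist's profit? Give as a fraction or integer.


MR = MC: 152 - 2Q = 36
Q* = 58
P* = 152 - 1*58 = 94
Profit = (P* - MC)*Q* - FC
= (94 - 36)*58 - 40
= 58*58 - 40
= 3364 - 40 = 3324

3324


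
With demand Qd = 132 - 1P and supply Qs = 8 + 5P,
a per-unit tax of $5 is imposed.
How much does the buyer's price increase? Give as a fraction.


With a per-unit tax, the buyer's price increase depends on relative slopes.
Supply slope: d = 5, Demand slope: b = 1
Buyer's price increase = d * tax / (b + d)
= 5 * 5 / (1 + 5)
= 25 / 6 = 25/6

25/6


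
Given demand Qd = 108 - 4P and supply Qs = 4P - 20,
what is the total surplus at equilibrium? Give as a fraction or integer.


Find equilibrium: 108 - 4P = 4P - 20
108 + 20 = 8P
P* = 128/8 = 16
Q* = 4*16 - 20 = 44
Inverse demand: P = 27 - Q/4, so P_max = 27
Inverse supply: P = 5 + Q/4, so P_min = 5
CS = (1/2) * 44 * (27 - 16) = 242
PS = (1/2) * 44 * (16 - 5) = 242
TS = CS + PS = 242 + 242 = 484

484


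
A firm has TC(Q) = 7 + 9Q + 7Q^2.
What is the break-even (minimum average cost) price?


AC(Q) = 7/Q + 9 + 7Q
To minimize: dAC/dQ = -7/Q^2 + 7 = 0
Q^2 = 7/7 = 1
Q* = 1
Min AC = 7/1 + 9 + 7*1
Min AC = 7 + 9 + 7 = 23

23


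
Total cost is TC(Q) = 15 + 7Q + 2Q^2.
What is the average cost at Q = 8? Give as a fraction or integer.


TC(8) = 15 + 7*8 + 2*8^2
TC(8) = 15 + 56 + 128 = 199
AC = TC/Q = 199/8 = 199/8

199/8


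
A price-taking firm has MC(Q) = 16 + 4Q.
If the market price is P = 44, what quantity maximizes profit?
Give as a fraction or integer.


In perfect competition, profit is maximized where P = MC.
44 = 16 + 4Q
28 = 4Q
Q* = 28/4 = 7

7


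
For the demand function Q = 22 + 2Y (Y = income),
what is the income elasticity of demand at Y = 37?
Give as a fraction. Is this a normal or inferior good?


dQ/dY = 2
At Y = 37: Q = 22 + 2*37 = 96
Ey = (dQ/dY)(Y/Q) = 2 * 37 / 96 = 37/48
Since Ey > 0, this is a normal good.

37/48 (normal good)


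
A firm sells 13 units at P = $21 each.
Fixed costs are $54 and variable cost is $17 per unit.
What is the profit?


Total Revenue = P * Q = 21 * 13 = $273
Total Cost = FC + VC*Q = 54 + 17*13 = $275
Profit = TR - TC = 273 - 275 = $-2

$-2


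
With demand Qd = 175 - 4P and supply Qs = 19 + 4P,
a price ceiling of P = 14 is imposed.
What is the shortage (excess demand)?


At P = 14:
Qd = 175 - 4*14 = 119
Qs = 19 + 4*14 = 75
Shortage = Qd - Qs = 119 - 75 = 44

44


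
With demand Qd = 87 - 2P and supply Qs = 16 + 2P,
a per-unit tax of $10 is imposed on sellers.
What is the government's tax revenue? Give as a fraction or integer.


With tax on sellers, new supply: Qs' = 16 + 2(P - 10)
= 2P - 4
New equilibrium quantity:
Q_new = 83/2
Tax revenue = tax * Q_new = 10 * 83/2 = 415

415


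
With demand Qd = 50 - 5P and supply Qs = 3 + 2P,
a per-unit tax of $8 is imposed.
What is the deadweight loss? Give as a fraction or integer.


Pre-tax equilibrium quantity: Q* = 115/7
Post-tax equilibrium quantity: Q_tax = 5
Reduction in quantity: Q* - Q_tax = 80/7
DWL = (1/2) * tax * (Q* - Q_tax)
DWL = (1/2) * 8 * 80/7 = 320/7

320/7


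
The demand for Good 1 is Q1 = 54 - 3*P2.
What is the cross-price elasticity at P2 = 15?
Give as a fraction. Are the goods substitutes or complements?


dQ1/dP2 = -3
At P2 = 15: Q1 = 54 - 3*15 = 9
Exy = (dQ1/dP2)(P2/Q1) = -3 * 15 / 9 = -5
Since Exy < 0, the goods are complements.

-5 (complements)


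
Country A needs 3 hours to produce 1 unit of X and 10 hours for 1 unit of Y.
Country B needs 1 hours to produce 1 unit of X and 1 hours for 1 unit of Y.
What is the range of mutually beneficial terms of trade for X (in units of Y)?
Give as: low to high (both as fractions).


Opportunity cost of X for Country A = hours_X / hours_Y = 3/10 = 3/10 units of Y
Opportunity cost of X for Country B = hours_X / hours_Y = 1/1 = 1 units of Y
Terms of trade must be between the two opportunity costs.
Range: 3/10 to 1

3/10 to 1


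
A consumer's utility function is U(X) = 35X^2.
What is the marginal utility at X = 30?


MU = dU/dX = 35*2*X^(2-1)
MU = 70*X^1
At X = 30:
MU = 70 * 30^1
MU = 70 * 30 = 2100

2100


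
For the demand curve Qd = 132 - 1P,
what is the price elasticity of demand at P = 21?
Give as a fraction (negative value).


dQ/dP = -1
At P = 21: Q = 132 - 1*21 = 111
E = (dQ/dP)(P/Q) = (-1)(21/111) = -7/37

-7/37


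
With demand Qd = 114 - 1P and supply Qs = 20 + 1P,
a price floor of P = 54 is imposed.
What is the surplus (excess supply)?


At P = 54:
Qd = 114 - 1*54 = 60
Qs = 20 + 1*54 = 74
Surplus = Qs - Qd = 74 - 60 = 14

14


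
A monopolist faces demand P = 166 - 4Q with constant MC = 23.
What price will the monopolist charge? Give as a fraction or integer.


MR = 166 - 8Q
Set MR = MC: 166 - 8Q = 23
Q* = 143/8
Substitute into demand:
P* = 166 - 4*143/8 = 189/2

189/2


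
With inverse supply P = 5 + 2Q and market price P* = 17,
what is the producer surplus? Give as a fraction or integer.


Minimum supply price (at Q=0): P_min = 5
Quantity supplied at P* = 17:
Q* = (17 - 5)/2 = 6
PS = (1/2) * Q* * (P* - P_min)
PS = (1/2) * 6 * (17 - 5)
PS = (1/2) * 6 * 12 = 36

36


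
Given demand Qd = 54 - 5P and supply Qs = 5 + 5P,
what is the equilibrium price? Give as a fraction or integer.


At equilibrium, Qd = Qs.
54 - 5P = 5 + 5P
54 - 5 = 5P + 5P
49 = 10P
P* = 49/10 = 49/10

49/10


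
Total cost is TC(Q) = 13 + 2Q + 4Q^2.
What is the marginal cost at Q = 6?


MC = dTC/dQ = 2 + 2*4*Q
At Q = 6:
MC = 2 + 8*6
MC = 2 + 48 = 50

50


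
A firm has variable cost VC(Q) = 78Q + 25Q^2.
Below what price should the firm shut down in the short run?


AVC(Q) = VC(Q)/Q = 78 + 25Q
AVC is increasing in Q, so minimum AVC is at Q -> 0+.
Min AVC = 78
The firm should shut down if P < 78.

78


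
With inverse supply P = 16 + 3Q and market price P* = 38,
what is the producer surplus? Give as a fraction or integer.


Minimum supply price (at Q=0): P_min = 16
Quantity supplied at P* = 38:
Q* = (38 - 16)/3 = 22/3
PS = (1/2) * Q* * (P* - P_min)
PS = (1/2) * 22/3 * (38 - 16)
PS = (1/2) * 22/3 * 22 = 242/3

242/3


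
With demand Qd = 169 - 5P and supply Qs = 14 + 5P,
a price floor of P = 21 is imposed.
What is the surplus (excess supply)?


At P = 21:
Qd = 169 - 5*21 = 64
Qs = 14 + 5*21 = 119
Surplus = Qs - Qd = 119 - 64 = 55

55


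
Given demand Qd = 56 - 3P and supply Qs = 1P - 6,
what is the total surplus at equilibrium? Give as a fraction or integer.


Find equilibrium: 56 - 3P = 1P - 6
56 + 6 = 4P
P* = 62/4 = 31/2
Q* = 1*31/2 - 6 = 19/2
Inverse demand: P = 56/3 - Q/3, so P_max = 56/3
Inverse supply: P = 6 + Q/1, so P_min = 6
CS = (1/2) * 19/2 * (56/3 - 31/2) = 361/24
PS = (1/2) * 19/2 * (31/2 - 6) = 361/8
TS = CS + PS = 361/24 + 361/8 = 361/6

361/6


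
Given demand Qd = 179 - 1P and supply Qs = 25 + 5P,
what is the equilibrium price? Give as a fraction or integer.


At equilibrium, Qd = Qs.
179 - 1P = 25 + 5P
179 - 25 = 1P + 5P
154 = 6P
P* = 154/6 = 77/3

77/3


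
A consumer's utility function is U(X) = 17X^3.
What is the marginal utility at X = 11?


MU = dU/dX = 17*3*X^(3-1)
MU = 51*X^2
At X = 11:
MU = 51 * 11^2
MU = 51 * 121 = 6171

6171


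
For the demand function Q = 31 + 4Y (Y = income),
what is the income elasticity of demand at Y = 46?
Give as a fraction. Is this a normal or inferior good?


dQ/dY = 4
At Y = 46: Q = 31 + 4*46 = 215
Ey = (dQ/dY)(Y/Q) = 4 * 46 / 215 = 184/215
Since Ey > 0, this is a normal good.

184/215 (normal good)


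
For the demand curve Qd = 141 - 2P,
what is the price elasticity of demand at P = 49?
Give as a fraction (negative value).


dQ/dP = -2
At P = 49: Q = 141 - 2*49 = 43
E = (dQ/dP)(P/Q) = (-2)(49/43) = -98/43

-98/43
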